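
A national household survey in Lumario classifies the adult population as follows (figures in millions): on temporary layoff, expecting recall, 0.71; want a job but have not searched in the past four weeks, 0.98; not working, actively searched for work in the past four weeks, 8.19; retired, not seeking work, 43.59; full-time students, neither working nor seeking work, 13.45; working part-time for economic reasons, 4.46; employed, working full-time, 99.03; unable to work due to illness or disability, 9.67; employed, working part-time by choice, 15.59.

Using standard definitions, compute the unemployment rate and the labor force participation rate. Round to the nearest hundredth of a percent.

Employed = 4.46 + 99.03 + 15.59 = 119.08 million (anyone who worked, including part-time for economic reasons, counts as employed).
Unemployed = 0.71 + 8.19 = 8.90 million (jobless and actively searching, or on temporary layoff).
Labor force = 119.08 + 8.90 = 127.98 million.
Not in labor force = 0.98 + 43.59 + 13.45 + 9.67 = 67.69 million (those not working and not actively searching are outside the labor force — including those who want a job but have given up searching).
Civilian working-age population = 127.98 + 67.69 = 195.67 million.
Unemployment rate = 8.90 / 127.98 = 6.95%.
Labor force participation rate = 127.98 / 195.67 = 65.41%.

Unemployment rate ≈ 6.95%; labor force participation rate ≈ 65.41%.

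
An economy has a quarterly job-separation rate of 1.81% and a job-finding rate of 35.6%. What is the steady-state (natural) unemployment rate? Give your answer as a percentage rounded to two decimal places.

At steady state the flows balance: s·E = f·U, so U/(E+U) = s/(s+f).
u* = 1.81 / (1.81 + 35.6) = 1.81 / 37.41 = 4.84%.

Steady-state unemployment rate ≈ 4.84%.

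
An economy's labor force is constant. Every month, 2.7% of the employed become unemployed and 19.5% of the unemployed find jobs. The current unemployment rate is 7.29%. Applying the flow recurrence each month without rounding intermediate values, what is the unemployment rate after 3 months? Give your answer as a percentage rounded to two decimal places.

With a fixed labor force, u_{t+1} = u_t + s·(1−u_t) − f·u_t = u_t·(1−s−f) + s.
Here 1−s−f = 0.778 and s = 0.027.
u_1 = 0.072900 × 0.778 + 0.027 = 0.083716.
u_2 = 0.083716 × 0.778 + 0.027 = 0.092131.
u_3 = 0.092131 × 0.778 + 0.027 = 0.098678.

Unemployment rate after three months ≈ 9.87%.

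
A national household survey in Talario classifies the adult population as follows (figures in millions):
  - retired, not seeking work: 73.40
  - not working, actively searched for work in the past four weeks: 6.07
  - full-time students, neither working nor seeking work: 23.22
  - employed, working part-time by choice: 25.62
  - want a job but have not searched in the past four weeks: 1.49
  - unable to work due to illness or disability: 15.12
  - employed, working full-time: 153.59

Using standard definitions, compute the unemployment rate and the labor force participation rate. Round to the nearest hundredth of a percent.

Employed = 25.62 + 153.59 = 179.21 million.
Unemployed = 6.07 million.
Labor force = 179.21 + 6.07 = 185.28 million.
Not in labor force = 73.40 + 23.22 + 1.49 + 15.12 = 113.23 million (those not working and not actively searching are outside the labor force — including those who want a job but have given up searching).
Civilian working-age population = 185.28 + 113.23 = 298.51 million.
Unemployment rate = 6.07 / 185.28 = 3.28%.
Labor force participation rate = 185.28 / 298.51 = 62.07%.

Unemployment rate ≈ 3.28%; labor force participation rate ≈ 62.07%.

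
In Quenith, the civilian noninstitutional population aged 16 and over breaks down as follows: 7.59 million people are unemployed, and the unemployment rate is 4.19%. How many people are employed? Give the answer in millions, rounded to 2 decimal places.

Labor force = U / u = 7.59 / 0.0419 ≈ 181.15 million.
Employed = labor force − unemployed = 181.15 − 7.59 = 173.56 million.

About 173.56 million are employed.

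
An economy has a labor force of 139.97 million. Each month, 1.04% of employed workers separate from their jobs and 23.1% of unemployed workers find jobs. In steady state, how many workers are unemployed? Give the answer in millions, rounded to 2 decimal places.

About 6.03 million are unemployed in steady state.

Steady-state unemployment rate u* = s/(s+f) = 1.04/(1.04+23.1) = 0.043082.
Unemployed = u* × labor force = 0.043082 × 139.97 ≈ 6.03 million.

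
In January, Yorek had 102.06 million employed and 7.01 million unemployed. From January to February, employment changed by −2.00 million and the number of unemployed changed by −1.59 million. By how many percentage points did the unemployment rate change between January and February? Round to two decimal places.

January: labor force = 102.06 + 7.01 = 109.07; u = 7.01/109.07 = 6.43%.
February: labor force = 100.06 + 5.42 = 105.48; u = 5.42/105.48 = 5.14%.
Change = 5.14% − 6.43% = −1.29 pp.

The unemployment rate changed by −1.29 percentage points.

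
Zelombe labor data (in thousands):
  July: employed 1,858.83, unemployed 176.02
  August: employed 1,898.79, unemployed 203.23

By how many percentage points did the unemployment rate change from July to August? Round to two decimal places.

July: labor force = 1,858.83 + 176.02 = 2,034.85; u = 176.02/2,034.85 = 8.65%.
August: labor force = 1,898.79 + 203.23 = 2,102.02; u = 203.23/2,102.02 = 9.67%.
Change = 9.67% − 8.65% = +1.02 pp.

The unemployment rate changed by +1.02 percentage points.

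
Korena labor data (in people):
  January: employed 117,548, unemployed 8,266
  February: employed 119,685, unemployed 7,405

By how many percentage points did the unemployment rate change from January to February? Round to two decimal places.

The unemployment rate changed by −0.74 percentage points.

January: labor force = 117,548 + 8,266 = 125,814; u = 8,266/125,814 = 6.57%.
February: labor force = 119,685 + 7,405 = 127,090; u = 7,405/127,090 = 5.83%.
Change = 5.83% − 6.57% = −0.74 pp.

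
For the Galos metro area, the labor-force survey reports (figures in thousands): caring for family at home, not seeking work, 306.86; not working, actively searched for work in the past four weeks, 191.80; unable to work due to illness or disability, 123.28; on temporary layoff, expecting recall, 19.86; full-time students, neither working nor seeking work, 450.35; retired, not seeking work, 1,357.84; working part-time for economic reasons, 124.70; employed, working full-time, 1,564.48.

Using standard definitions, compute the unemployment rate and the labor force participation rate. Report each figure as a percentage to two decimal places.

Unemployment rate ≈ 11.14%; labor force participation rate ≈ 45.92%.

Employed = 124.70 + 1,564.48 = 1,689.18 thousand (anyone who worked, including part-time for economic reasons, counts as employed).
Unemployed = 191.80 + 19.86 = 211.66 thousand (jobless and actively searching, or on temporary layoff).
Labor force = 1,689.18 + 211.66 = 1,900.84 thousand.
Not in labor force = 306.86 + 123.28 + 450.35 + 1,357.84 = 2,238.33 thousand (those not working and not actively searching are outside the labor force).
Civilian working-age population = 1,900.84 + 2,238.33 = 4,139.17 thousand.
Unemployment rate = 211.66 / 1,900.84 = 11.14%.
Labor force participation rate = 1,900.84 / 4,139.17 = 45.92%.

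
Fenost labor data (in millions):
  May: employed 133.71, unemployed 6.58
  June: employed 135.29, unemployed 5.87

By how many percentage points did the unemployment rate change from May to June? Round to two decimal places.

The unemployment rate changed by −0.53 percentage points.

May: labor force = 133.71 + 6.58 = 140.29; u = 6.58/140.29 = 4.69%.
June: labor force = 135.29 + 5.87 = 141.16; u = 5.87/141.16 = 4.16%.
Change = 4.16% − 4.69% = −0.53 pp.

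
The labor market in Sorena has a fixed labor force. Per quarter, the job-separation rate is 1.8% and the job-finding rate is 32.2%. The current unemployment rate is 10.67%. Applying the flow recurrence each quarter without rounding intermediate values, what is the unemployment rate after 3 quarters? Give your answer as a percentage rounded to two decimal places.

With a fixed labor force, u_{t+1} = u_t + s·(1−u_t) − f·u_t = u_t·(1−s−f) + s.
Here 1−s−f = 0.660 and s = 0.018.
u_1 = 0.106700 × 0.660 + 0.018 = 0.088422.
u_2 = 0.088422 × 0.660 + 0.018 = 0.076359.
u_3 = 0.076359 × 0.660 + 0.018 = 0.068397.

Unemployment rate after three quarters ≈ 6.84%.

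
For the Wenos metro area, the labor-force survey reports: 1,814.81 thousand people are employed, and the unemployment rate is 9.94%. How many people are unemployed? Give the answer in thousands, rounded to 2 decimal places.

About 200.30 thousand are unemployed.

Let U be the number unemployed. The labor force is E + U, and U/(E+U) = 0.0994.
So U = 0.0994 × 1,814.81 / (1 − 0.0994) = 180.3921 / 0.9006 ≈ 200.30 thousand.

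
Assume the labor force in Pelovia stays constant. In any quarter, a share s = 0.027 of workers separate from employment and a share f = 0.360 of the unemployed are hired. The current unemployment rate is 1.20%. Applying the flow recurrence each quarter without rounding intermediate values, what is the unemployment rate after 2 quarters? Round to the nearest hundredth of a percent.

Unemployment rate after two quarters ≈ 4.81%.

With a fixed labor force, u_{t+1} = u_t + s·(1−u_t) − f·u_t = u_t·(1−s−f) + s.
Here 1−s−f = 0.613 and s = 0.027.
u_1 = 0.012000 × 0.613 + 0.027 = 0.034356.
u_2 = 0.034356 × 0.613 + 0.027 = 0.048060.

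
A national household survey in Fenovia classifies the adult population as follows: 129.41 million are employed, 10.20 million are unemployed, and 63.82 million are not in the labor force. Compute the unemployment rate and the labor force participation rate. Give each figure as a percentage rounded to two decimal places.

Unemployment rate ≈ 7.31%; labor force participation rate ≈ 68.63%.

Labor force = employed + unemployed = 129.41 + 10.20 = 139.61 million.
Working-age population = 139.61 + 63.82 = 203.43 million.
Unemployment rate = 10.20 / 139.61 = 7.31%.
Labor force participation rate = 139.61 / 203.43 = 68.63%.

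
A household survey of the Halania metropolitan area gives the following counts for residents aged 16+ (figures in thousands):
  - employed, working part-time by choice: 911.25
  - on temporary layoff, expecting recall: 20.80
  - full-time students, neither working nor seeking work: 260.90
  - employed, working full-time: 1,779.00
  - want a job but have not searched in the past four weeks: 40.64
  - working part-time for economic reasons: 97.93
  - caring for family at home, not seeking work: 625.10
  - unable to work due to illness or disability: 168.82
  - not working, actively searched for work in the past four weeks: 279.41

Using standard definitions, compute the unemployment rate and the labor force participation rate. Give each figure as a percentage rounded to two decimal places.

Unemployment rate ≈ 9.72%; labor force participation rate ≈ 73.82%.

Employed = 911.25 + 1,779.00 + 97.93 = 2,788.18 thousand (anyone who worked, including part-time for economic reasons, counts as employed).
Unemployed = 20.80 + 279.41 = 300.21 thousand (jobless and actively searching, or on temporary layoff).
Labor force = 2,788.18 + 300.21 = 3,088.39 thousand.
Not in labor force = 260.90 + 40.64 + 625.10 + 168.82 = 1,095.46 thousand (those not working and not actively searching are outside the labor force — including those who want a job but have given up searching).
Civilian working-age population = 3,088.39 + 1,095.46 = 4,183.85 thousand.
Unemployment rate = 300.21 / 3,088.39 = 9.72%.
Labor force participation rate = 3,088.39 / 4,183.85 = 73.82%.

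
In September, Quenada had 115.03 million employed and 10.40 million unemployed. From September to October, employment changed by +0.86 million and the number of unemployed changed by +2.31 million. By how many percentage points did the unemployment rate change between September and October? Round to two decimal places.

The unemployment rate changed by +1.59 percentage points.

September: labor force = 115.03 + 10.40 = 125.43; u = 10.40/125.43 = 8.29%.
October: labor force = 115.89 + 12.71 = 128.60; u = 12.71/128.60 = 9.88%.
Change = 9.88% − 8.29% = +1.59 pp.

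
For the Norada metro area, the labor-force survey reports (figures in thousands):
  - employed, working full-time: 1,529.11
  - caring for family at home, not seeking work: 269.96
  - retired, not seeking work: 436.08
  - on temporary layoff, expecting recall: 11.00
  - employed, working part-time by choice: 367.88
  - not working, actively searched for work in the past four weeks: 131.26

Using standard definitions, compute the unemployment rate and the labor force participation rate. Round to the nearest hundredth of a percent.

Employed = 1,529.11 + 367.88 = 1,896.99 thousand.
Unemployed = 11.00 + 131.26 = 142.26 thousand (jobless and actively searching, or on temporary layoff).
Labor force = 1,896.99 + 142.26 = 2,039.25 thousand.
Not in labor force = 269.96 + 436.08 = 706.04 thousand (those not working and not actively searching are outside the labor force).
Civilian working-age population = 2,039.25 + 706.04 = 2,745.29 thousand.
Unemployment rate = 142.26 / 2,039.25 = 6.98%.
Labor force participation rate = 2,039.25 / 2,745.29 = 74.28%.

Unemployment rate ≈ 6.98%; labor force participation rate ≈ 74.28%.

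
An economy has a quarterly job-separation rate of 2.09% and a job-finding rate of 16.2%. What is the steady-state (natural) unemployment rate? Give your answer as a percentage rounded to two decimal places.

At steady state the flows balance: s·E = f·U, so U/(E+U) = s/(s+f).
u* = 2.09 / (2.09 + 16.2) = 2.09 / 18.29 = 11.43%.

Steady-state unemployment rate ≈ 11.43%.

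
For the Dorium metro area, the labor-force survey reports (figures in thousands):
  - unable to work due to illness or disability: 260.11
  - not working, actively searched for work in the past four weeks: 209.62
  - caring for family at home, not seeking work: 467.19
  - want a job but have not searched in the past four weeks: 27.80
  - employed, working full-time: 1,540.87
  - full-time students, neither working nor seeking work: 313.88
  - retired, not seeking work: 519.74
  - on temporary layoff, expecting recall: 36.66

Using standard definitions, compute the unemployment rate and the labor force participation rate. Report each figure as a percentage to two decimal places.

Employed = 1,540.87 thousand.
Unemployed = 209.62 + 36.66 = 246.28 thousand (jobless and actively searching, or on temporary layoff).
Labor force = 1,540.87 + 246.28 = 1,787.15 thousand.
Not in labor force = 260.11 + 467.19 + 27.80 + 313.88 + 519.74 = 1,588.72 thousand (those not working and not actively searching are outside the labor force — including those who want a job but have given up searching).
Civilian working-age population = 1,787.15 + 1,588.72 = 3,375.87 thousand.
Unemployment rate = 246.28 / 1,787.15 = 13.78%.
Labor force participation rate = 1,787.15 / 3,375.87 = 52.94%.

Unemployment rate ≈ 13.78%; labor force participation rate ≈ 52.94%.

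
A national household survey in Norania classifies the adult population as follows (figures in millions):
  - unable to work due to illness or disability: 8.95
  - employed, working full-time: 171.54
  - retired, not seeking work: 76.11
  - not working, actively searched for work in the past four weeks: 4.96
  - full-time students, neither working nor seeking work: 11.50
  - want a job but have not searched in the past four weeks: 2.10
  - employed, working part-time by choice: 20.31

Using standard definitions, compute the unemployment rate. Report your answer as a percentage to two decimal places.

Employed = 171.54 + 20.31 = 191.85 million.
Unemployed = 4.96 million.
Labor force = 191.85 + 4.96 = 196.81 million.
Unemployment rate = 4.96 / 196.81 = 2.52%.

Unemployment rate ≈ 2.52%.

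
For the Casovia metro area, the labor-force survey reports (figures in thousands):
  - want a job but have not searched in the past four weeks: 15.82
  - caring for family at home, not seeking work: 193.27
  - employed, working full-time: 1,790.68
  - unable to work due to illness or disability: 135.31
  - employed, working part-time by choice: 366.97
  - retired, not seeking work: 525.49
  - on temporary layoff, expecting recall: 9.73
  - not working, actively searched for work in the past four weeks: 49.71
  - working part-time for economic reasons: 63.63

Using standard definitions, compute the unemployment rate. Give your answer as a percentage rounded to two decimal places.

Unemployment rate ≈ 2.61%.

Employed = 1,790.68 + 366.97 + 63.63 = 2,221.28 thousand (anyone who worked, including part-time for economic reasons, counts as employed).
Unemployed = 9.73 + 49.71 = 59.44 thousand (jobless and actively searching, or on temporary layoff).
Labor force = 2,221.28 + 59.44 = 2,280.72 thousand.
Unemployment rate = 59.44 / 2,280.72 = 2.61%.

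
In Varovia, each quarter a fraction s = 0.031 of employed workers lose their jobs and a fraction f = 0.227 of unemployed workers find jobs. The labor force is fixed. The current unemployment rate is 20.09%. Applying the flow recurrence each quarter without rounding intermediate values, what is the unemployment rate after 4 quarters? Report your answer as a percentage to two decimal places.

Unemployment rate after four quarters ≈ 14.46%.

With a fixed labor force, u_{t+1} = u_t + s·(1−u_t) − f·u_t = u_t·(1−s−f) + s.
Here 1−s−f = 0.742 and s = 0.031.
u_1 = 0.200900 × 0.742 + 0.031 = 0.180068.
u_2 = 0.180068 × 0.742 + 0.031 = 0.164610.
u_3 = 0.164610 × 0.742 + 0.031 = 0.153141.
u_4 = 0.153141 × 0.742 + 0.031 = 0.144631.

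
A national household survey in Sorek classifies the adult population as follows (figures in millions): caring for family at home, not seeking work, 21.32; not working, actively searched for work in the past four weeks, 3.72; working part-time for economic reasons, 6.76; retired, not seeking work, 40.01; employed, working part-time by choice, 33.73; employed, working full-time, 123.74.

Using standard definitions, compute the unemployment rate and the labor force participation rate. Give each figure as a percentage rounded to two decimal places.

Employed = 6.76 + 33.73 + 123.74 = 164.23 million (anyone who worked, including part-time for economic reasons, counts as employed).
Unemployed = 3.72 million.
Labor force = 164.23 + 3.72 = 167.95 million.
Not in labor force = 21.32 + 40.01 = 61.33 million (those not working and not actively searching are outside the labor force).
Civilian working-age population = 167.95 + 61.33 = 229.28 million.
Unemployment rate = 3.72 / 167.95 = 2.21%.
Labor force participation rate = 167.95 / 229.28 = 73.25%.

Unemployment rate ≈ 2.21%; labor force participation rate ≈ 73.25%.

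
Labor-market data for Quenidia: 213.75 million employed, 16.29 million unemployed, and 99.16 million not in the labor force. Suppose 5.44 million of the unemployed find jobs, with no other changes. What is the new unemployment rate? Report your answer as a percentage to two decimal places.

New unemployment rate ≈ 4.72%.

Initially, labor force = 213.75 + 16.29 = 230.04 million, so u = 16.29/230.04 = 7.08%.
After the change, unemployed falls and employed rises by 5.44; labor force unchanged → E = 219.19, U = 10.85, labor force = 230.04 million.
New unemployment rate = 10.85 / 230.04 = 4.72%.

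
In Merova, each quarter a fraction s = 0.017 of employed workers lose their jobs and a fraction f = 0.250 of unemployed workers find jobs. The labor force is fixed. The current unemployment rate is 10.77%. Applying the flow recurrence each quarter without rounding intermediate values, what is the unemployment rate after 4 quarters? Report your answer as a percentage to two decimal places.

Unemployment rate after four quarters ≈ 7.64%.

With a fixed labor force, u_{t+1} = u_t + s·(1−u_t) − f·u_t = u_t·(1−s−f) + s.
Here 1−s−f = 0.733 and s = 0.017.
u_1 = 0.107700 × 0.733 + 0.017 = 0.095944.
u_2 = 0.095944 × 0.733 + 0.017 = 0.087327.
u_3 = 0.087327 × 0.733 + 0.017 = 0.081011.
u_4 = 0.081011 × 0.733 + 0.017 = 0.076381.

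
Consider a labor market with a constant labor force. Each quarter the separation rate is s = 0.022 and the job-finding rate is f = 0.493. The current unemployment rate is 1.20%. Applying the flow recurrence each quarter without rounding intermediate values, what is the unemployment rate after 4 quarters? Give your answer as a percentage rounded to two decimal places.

With a fixed labor force, u_{t+1} = u_t + s·(1−u_t) − f·u_t = u_t·(1−s−f) + s.
Here 1−s−f = 0.485 and s = 0.022.
u_1 = 0.012000 × 0.485 + 0.022 = 0.027820.
u_2 = 0.027820 × 0.485 + 0.022 = 0.035493.
u_3 = 0.035493 × 0.485 + 0.022 = 0.039214.
u_4 = 0.039214 × 0.485 + 0.022 = 0.041019.

Unemployment rate after four quarters ≈ 4.10%.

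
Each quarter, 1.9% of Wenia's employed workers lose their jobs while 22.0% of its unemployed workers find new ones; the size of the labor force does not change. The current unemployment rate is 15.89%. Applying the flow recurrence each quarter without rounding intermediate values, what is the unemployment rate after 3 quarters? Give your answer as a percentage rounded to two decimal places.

With a fixed labor force, u_{t+1} = u_t + s·(1−u_t) − f·u_t = u_t·(1−s−f) + s.
Here 1−s−f = 0.761 and s = 0.019.
u_1 = 0.158900 × 0.761 + 0.019 = 0.139923.
u_2 = 0.139923 × 0.761 + 0.019 = 0.125481.
u_3 = 0.125481 × 0.761 + 0.019 = 0.114491.

Unemployment rate after three quarters ≈ 11.45%.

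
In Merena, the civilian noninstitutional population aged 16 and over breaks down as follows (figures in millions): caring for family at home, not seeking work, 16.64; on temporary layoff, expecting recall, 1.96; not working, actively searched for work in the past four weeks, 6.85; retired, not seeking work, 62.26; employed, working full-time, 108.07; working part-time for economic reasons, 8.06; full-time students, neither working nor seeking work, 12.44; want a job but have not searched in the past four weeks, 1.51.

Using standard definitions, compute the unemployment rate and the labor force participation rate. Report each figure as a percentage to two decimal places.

Employed = 108.07 + 8.06 = 116.13 million (anyone who worked, including part-time for economic reasons, counts as employed).
Unemployed = 1.96 + 6.85 = 8.81 million (jobless and actively searching, or on temporary layoff).
Labor force = 116.13 + 8.81 = 124.94 million.
Not in labor force = 16.64 + 62.26 + 12.44 + 1.51 = 92.85 million (those not working and not actively searching are outside the labor force — including those who want a job but have given up searching).
Civilian working-age population = 124.94 + 92.85 = 217.79 million.
Unemployment rate = 8.81 / 124.94 = 7.05%.
Labor force participation rate = 124.94 / 217.79 = 57.37%.

Unemployment rate ≈ 7.05%; labor force participation rate ≈ 57.37%.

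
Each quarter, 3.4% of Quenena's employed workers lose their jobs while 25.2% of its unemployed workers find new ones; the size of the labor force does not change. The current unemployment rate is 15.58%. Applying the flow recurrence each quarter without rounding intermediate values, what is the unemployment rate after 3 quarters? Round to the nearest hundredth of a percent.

Unemployment rate after three quarters ≈ 13.23%.

With a fixed labor force, u_{t+1} = u_t + s·(1−u_t) − f·u_t = u_t·(1−s−f) + s.
Here 1−s−f = 0.714 and s = 0.034.
u_1 = 0.155800 × 0.714 + 0.034 = 0.145241.
u_2 = 0.145241 × 0.714 + 0.034 = 0.137702.
u_3 = 0.137702 × 0.714 + 0.034 = 0.132319.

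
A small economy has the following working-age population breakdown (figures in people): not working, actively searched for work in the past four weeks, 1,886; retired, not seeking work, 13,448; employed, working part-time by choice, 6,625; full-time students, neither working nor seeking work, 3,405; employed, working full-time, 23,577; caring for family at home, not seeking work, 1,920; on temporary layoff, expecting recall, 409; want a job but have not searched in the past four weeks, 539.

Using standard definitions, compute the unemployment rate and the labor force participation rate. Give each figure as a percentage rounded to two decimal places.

Unemployment rate ≈ 7.06%; labor force participation rate ≈ 62.72%.

Employed = 6,625 + 23,577 = 30,202.
Unemployed = 1,886 + 409 = 2,295 (jobless and actively searching, or on temporary layoff).
Labor force = 30,202 + 2,295 = 32,497.
Not in labor force = 13,448 + 3,405 + 1,920 + 539 = 19,312 (those not working and not actively searching are outside the labor force — including those who want a job but have given up searching).
Civilian working-age population = 32,497 + 19,312 = 51,809.
Unemployment rate = 2,295 / 32,497 = 7.06%.
Labor force participation rate = 32,497 / 51,809 = 62.72%.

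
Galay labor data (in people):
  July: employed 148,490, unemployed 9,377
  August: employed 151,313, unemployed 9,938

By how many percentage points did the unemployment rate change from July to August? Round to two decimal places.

The unemployment rate changed by +0.22 percentage points.

July: labor force = 148,490 + 9,377 = 157,867; u = 9,377/157,867 = 5.94%.
August: labor force = 151,313 + 9,938 = 161,251; u = 9,938/161,251 = 6.16%.
Change = 6.16% − 5.94% = +0.22 pp.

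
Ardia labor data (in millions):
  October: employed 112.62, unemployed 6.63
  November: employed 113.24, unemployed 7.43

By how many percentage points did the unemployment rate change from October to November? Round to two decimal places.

October: labor force = 112.62 + 6.63 = 119.25; u = 6.63/119.25 = 5.56%.
November: labor force = 113.24 + 7.43 = 120.67; u = 7.43/120.67 = 6.16%.
Change = 6.16% − 5.56% = +0.60 pp.

The unemployment rate changed by +0.60 percentage points.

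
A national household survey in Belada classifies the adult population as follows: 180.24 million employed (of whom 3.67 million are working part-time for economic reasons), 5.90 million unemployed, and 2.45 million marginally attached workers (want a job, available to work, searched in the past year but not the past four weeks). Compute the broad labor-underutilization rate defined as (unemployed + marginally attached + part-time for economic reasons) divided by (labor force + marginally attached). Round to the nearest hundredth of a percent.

Broad underutilization rate ≈ 6.37%.

Labor force = 180.24 + 5.90 = 186.14 million.
Numerator = 5.90 + 2.45 + 3.67 = 12.02 million.
Denominator = 186.14 + 2.45 = 188.59 million.
Broad rate = 12.02 / 188.59 = 6.37%.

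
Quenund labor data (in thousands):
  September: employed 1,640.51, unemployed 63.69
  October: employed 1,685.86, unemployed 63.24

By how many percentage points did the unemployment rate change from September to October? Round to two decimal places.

The unemployment rate changed by −0.12 percentage points.

September: labor force = 1,640.51 + 63.69 = 1,704.20; u = 63.69/1,704.20 = 3.74%.
October: labor force = 1,685.86 + 63.24 = 1,749.10; u = 63.24/1,749.10 = 3.62%.
Change = 3.62% − 3.74% = −0.12 pp.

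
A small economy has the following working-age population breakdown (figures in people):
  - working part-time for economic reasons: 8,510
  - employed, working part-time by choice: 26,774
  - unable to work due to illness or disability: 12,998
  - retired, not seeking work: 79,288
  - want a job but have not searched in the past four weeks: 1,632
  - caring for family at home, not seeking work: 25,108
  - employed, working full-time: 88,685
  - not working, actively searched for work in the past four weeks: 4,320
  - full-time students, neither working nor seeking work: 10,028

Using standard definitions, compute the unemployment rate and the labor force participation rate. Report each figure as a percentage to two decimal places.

Unemployment rate ≈ 3.37%; labor force participation rate ≈ 49.85%.

Employed = 8,510 + 26,774 + 88,685 = 123,969 (anyone who worked, including part-time for economic reasons, counts as employed).
Unemployed = 4,320.
Labor force = 123,969 + 4,320 = 128,289.
Not in labor force = 12,998 + 79,288 + 1,632 + 25,108 + 10,028 = 129,054 (those not working and not actively searching are outside the labor force — including those who want a job but have given up searching).
Civilian working-age population = 128,289 + 129,054 = 257,343.
Unemployment rate = 4,320 / 128,289 = 3.37%.
Labor force participation rate = 128,289 / 257,343 = 49.85%.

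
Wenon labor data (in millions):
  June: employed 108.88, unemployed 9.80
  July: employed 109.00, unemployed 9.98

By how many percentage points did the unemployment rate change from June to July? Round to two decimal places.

June: labor force = 108.88 + 9.80 = 118.68; u = 9.80/118.68 = 8.26%.
July: labor force = 109.00 + 9.98 = 118.98; u = 9.98/118.98 = 8.39%.
Change = 8.39% − 8.26% = +0.13 pp.

The unemployment rate changed by +0.13 percentage points.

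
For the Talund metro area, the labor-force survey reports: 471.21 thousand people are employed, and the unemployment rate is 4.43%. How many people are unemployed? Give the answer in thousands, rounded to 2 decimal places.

Let U be the number unemployed. The labor force is E + U, and U/(E+U) = 0.0443.
So U = 0.0443 × 471.21 / (1 − 0.0443) = 20.8746 / 0.9557 ≈ 21.84 thousand.

About 21.84 thousand are unemployed.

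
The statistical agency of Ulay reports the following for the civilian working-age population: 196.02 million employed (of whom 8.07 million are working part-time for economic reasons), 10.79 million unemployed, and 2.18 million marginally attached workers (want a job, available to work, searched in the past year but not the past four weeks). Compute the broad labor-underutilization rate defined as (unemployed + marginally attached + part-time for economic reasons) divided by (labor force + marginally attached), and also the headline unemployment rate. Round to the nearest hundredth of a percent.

Broad underutilization rate ≈ 10.07%; headline unemployment rate ≈ 5.22%.

Labor force = 196.02 + 10.79 = 206.81 million.
Numerator = 10.79 + 2.18 + 8.07 = 21.04 million.
Denominator = 206.81 + 2.18 = 208.99 million.
Broad rate = 21.04 / 208.99 = 10.07%.
Headline unemployment rate = 10.79 / 206.81 = 5.22%.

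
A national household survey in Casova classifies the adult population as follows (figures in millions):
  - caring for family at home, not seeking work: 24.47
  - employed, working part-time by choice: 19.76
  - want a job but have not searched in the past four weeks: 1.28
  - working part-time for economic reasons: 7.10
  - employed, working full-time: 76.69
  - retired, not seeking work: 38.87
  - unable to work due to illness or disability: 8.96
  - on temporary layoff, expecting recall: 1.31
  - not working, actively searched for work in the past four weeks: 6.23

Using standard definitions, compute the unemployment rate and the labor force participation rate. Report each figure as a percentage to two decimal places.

Unemployment rate ≈ 6.79%; labor force participation rate ≈ 60.16%.

Employed = 19.76 + 7.10 + 76.69 = 103.55 million (anyone who worked, including part-time for economic reasons, counts as employed).
Unemployed = 1.31 + 6.23 = 7.54 million (jobless and actively searching, or on temporary layoff).
Labor force = 103.55 + 7.54 = 111.09 million.
Not in labor force = 24.47 + 1.28 + 38.87 + 8.96 = 73.58 million (those not working and not actively searching are outside the labor force — including those who want a job but have given up searching).
Civilian working-age population = 111.09 + 73.58 = 184.67 million.
Unemployment rate = 7.54 / 111.09 = 6.79%.
Labor force participation rate = 111.09 / 184.67 = 60.16%.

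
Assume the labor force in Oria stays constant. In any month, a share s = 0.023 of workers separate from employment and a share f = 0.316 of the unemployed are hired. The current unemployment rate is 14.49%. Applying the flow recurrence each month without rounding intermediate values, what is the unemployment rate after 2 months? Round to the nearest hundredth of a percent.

Unemployment rate after two months ≈ 10.15%.

With a fixed labor force, u_{t+1} = u_t + s·(1−u_t) − f·u_t = u_t·(1−s−f) + s.
Here 1−s−f = 0.661 and s = 0.023.
u_1 = 0.144900 × 0.661 + 0.023 = 0.118779.
u_2 = 0.118779 × 0.661 + 0.023 = 0.101513.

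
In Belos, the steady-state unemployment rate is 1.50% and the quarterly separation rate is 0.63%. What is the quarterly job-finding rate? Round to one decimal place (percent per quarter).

From u* = s/(s+f): f = s·(1−u)/u.
f = 0.63 × (1 − 0.0150) / 0.0150 = 0.6206 / 0.0150 ≈ 41.4% per quarter.

Job-finding rate ≈ 41.4% per quarter.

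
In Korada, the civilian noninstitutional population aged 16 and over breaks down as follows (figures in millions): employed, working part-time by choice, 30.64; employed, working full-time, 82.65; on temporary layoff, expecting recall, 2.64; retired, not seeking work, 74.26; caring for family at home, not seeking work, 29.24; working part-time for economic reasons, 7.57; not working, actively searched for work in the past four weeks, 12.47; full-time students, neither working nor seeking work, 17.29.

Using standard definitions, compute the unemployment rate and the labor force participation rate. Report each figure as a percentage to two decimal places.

Employed = 30.64 + 82.65 + 7.57 = 120.86 million (anyone who worked, including part-time for economic reasons, counts as employed).
Unemployed = 2.64 + 12.47 = 15.11 million (jobless and actively searching, or on temporary layoff).
Labor force = 120.86 + 15.11 = 135.97 million.
Not in labor force = 74.26 + 29.24 + 17.29 = 120.79 million (those not working and not actively searching are outside the labor force).
Civilian working-age population = 135.97 + 120.79 = 256.76 million.
Unemployment rate = 15.11 / 135.97 = 11.11%.
Labor force participation rate = 135.97 / 256.76 = 52.96%.

Unemployment rate ≈ 11.11%; labor force participation rate ≈ 52.96%.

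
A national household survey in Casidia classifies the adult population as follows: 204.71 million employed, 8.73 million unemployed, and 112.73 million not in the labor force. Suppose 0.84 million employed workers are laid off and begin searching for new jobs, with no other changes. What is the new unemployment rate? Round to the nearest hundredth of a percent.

New unemployment rate ≈ 4.48%.

Initially, labor force = 204.71 + 8.73 = 213.44 million, so u = 8.73/213.44 = 4.09%.
After the change, employed falls and unemployed rises by 0.84; labor force unchanged → E = 203.87, U = 9.57, labor force = 213.44 million.
New unemployment rate = 9.57 / 213.44 = 4.48%.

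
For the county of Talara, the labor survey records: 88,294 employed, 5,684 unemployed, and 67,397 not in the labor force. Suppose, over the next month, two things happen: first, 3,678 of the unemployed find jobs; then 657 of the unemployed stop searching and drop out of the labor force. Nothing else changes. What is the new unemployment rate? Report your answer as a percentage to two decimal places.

New unemployment rate ≈ 1.45%.

Initially, labor force = 88,294 + 5,684 = 93,978, so u = 5,684/93,978 = 6.05%.
After the first change, unemployed falls and employed rises by 3,678; labor force unchanged → E = 91,972, U = 2,006, labor force = 93,978.
After the second change, unemployed and labor force both fall by 657 → E = 91,972, U = 1,349, labor force = 93,321.
New unemployment rate = 1,349 / 93,321 = 1.45%.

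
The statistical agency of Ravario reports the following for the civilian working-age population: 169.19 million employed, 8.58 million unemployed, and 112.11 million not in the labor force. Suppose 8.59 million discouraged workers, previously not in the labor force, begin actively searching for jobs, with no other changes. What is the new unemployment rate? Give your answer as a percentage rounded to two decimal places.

Initially, labor force = 169.19 + 8.58 = 177.77 million, so u = 8.58/177.77 = 4.83%.
After the change, unemployed and labor force both rise by 8.59 → E = 169.19, U = 17.17, labor force = 186.36 million.
New unemployment rate = 17.17 / 186.36 = 9.21%.

New unemployment rate ≈ 9.21%.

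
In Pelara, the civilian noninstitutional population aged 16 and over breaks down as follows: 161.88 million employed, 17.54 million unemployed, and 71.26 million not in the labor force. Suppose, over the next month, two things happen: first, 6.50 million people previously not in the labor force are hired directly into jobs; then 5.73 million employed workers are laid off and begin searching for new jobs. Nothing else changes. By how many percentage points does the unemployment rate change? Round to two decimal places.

Initially, labor force = 161.88 + 17.54 = 179.42 million, so u = 17.54/179.42 = 9.78%.
After the first change, employed and labor force both rise by 6.50; unemployed unchanged → E = 168.38, U = 17.54, labor force = 185.92 million.
After the second change, employed falls and unemployed rises by 5.73; labor force unchanged → E = 162.65, U = 23.27, labor force = 185.92 million.
New unemployment rate = 23.27 / 185.92 = 12.52%.
Change = 12.52% − 9.78% = +2.74 percentage points.

The unemployment rate changes by +2.74 percentage points.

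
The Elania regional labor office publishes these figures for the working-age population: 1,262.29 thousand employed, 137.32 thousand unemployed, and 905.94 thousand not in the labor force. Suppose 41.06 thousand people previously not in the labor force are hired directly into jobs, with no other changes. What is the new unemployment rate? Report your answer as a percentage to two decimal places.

New unemployment rate ≈ 9.53%.

Initially, labor force = 1,262.29 + 137.32 = 1,399.61 thousand, so u = 137.32/1,399.61 = 9.81%.
After the change, employed and labor force both rise by 41.06; unemployed unchanged → E = 1,303.35, U = 137.32, labor force = 1,440.67 thousand.
New unemployment rate = 137.32 / 1,440.67 = 9.53%.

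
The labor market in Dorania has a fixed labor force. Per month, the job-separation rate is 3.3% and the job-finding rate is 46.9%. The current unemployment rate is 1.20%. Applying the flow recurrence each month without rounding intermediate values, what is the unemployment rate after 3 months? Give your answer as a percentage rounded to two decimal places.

With a fixed labor force, u_{t+1} = u_t + s·(1−u_t) − f·u_t = u_t·(1−s−f) + s.
Here 1−s−f = 0.498 and s = 0.033.
u_1 = 0.012000 × 0.498 + 0.033 = 0.038976.
u_2 = 0.038976 × 0.498 + 0.033 = 0.052410.
u_3 = 0.052410 × 0.498 + 0.033 = 0.059100.

Unemployment rate after three months ≈ 5.91%.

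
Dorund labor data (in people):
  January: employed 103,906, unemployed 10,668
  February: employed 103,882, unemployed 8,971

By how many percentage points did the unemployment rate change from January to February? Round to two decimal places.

The unemployment rate changed by −1.36 percentage points.

January: labor force = 103,906 + 10,668 = 114,574; u = 10,668/114,574 = 9.31%.
February: labor force = 103,882 + 8,971 = 112,853; u = 8,971/112,853 = 7.95%.
Change = 7.95% − 9.31% = −1.36 pp.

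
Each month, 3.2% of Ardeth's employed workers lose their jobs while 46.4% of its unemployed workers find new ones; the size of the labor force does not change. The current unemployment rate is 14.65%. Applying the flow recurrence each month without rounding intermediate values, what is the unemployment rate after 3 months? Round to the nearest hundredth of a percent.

Unemployment rate after three months ≈ 7.50%.

With a fixed labor force, u_{t+1} = u_t + s·(1−u_t) − f·u_t = u_t·(1−s−f) + s.
Here 1−s−f = 0.504 and s = 0.032.
u_1 = 0.146500 × 0.504 + 0.032 = 0.105836.
u_2 = 0.105836 × 0.504 + 0.032 = 0.085341.
u_3 = 0.085341 × 0.504 + 0.032 = 0.075012.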